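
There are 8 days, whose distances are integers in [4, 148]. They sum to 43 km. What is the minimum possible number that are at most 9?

Each value above 9 is at least 10, contributing at least 10 − 4 = 6 above the floor 4.
The sum exceeds the floor total 32 by 11, so at most ⌊11/6⌋ = 1 exceed 9, and at least 7 are ≤ 9.
Exactly 7 works: 7 values at 4 and 1 at 10 total 38; raise one of the low values by 5 (still ≤ 9) to hit 43.

7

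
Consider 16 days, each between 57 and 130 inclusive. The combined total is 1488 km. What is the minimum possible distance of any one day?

57

To make one day as small as possible, make the other 15 as large as possible.
The other 15 can take up 15 × 130 = 1950 ≥ 1488 − 57, so one day can sit at its floor of 57.
Achievable: one at 57 and the other 15 totalling 1431, which fits since 15 × 57 ≤ 1431 ≤ 15 × 130.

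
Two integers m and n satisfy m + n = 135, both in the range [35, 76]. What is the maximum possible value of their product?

4556

mn = m(135 − m) is maximized when m is as near 135/2 as the bounds allow.
Taking m = 67 and n = 68 (both in [35, 76]) gives mn = 4556.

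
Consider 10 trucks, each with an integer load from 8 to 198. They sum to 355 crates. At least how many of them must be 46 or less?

Each value above 46 is at least 47, contributing at least 47 − 8 = 39 above the floor 8.
The sum exceeds the floor total 80 by 275, so at most ⌊275/39⌋ = 7 exceed 46, and at least 3 are ≤ 46.
Exactly 3 works: 3 values at 8 and 7 at 47 total 353; raise one of the low values by 2 (still ≤ 46) to hit 355.

3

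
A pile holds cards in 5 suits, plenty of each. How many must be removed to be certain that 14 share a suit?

In the worst case you draw 13 of each of the 5 suits: 5 × 13 = 65.
One more forces 14 of some suit, so 65 + 1 = 66.

66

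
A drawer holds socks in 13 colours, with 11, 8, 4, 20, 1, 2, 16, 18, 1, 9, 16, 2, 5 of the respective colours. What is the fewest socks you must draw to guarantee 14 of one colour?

In the worst case you take as many as possible of each colour without reaching 14: 11 + 8 + 4 + 13 + 1 + 2 + 13 + 13 + 1 + 9 + 13 + 2 + 5 = 95.
The next one must give 14 of some colour, so 95 + 1 = 96.

96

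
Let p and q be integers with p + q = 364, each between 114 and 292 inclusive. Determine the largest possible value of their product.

With p + q fixed, pq peaks when the two are closest together.
Taking p = 182 and q = 182 (both in [114, 292]) gives pq = 33124.

33124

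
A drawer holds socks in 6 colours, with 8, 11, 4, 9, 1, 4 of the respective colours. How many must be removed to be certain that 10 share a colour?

36

In the worst case you take as many as possible of each colour without reaching 10: 8 + 9 + 4 + 9 + 1 + 4 = 35.
The next one must give 10 of some colour, so 35 + 1 = 36.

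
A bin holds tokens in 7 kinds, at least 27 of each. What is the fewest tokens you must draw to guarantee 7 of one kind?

43

In the worst case you draw 6 of each of the 7 kinds: 7 × 6 = 42.
One more forces 7 of some kind, so 42 + 1 = 43.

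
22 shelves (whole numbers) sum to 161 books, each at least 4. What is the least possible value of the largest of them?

The average is 161/22 > 7, so not all 22 can be 7 or less; the largest is ≥ 8.
Achievable: 7 of them at 8 and 15 at 7 total 161.

8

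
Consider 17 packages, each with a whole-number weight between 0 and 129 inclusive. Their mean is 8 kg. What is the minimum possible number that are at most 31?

The total is 17 × 8 = 136.
Each value above 31 is at least 32, contributing at least 32 − 0 = 32 above the floor 0.
The sum exceeds the floor total 0 by 136, so at most ⌊136/32⌋ = 4 exceed 31, and at least 13 are ≤ 31.
Exactly 13 works: 13 values at 0 and 4 at 32 total 128; raise one of the low values by 8 (still ≤ 31) to hit 136.

13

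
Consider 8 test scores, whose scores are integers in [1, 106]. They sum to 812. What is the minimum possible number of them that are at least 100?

If only k of them are at least 100, the other 8 − k are at most 99, so the total is at most k·106 + (8 − k)·99.
This must reach 812, so k·106 + (8 − k)·99 ≥ 812, giving k ≥ 3.
Exactly 3 works: 3 values at 106 and 5 at 99 total 813; lower one of the high values by 1 (still ≥ 100) to hit 812.

3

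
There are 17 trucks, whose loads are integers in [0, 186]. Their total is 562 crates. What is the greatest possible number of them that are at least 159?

If k of the values are ≥ 159, the total is ≥ 159k + 0(17 − k).
Setting 159k + 0(17 − k) ≤ 562 gives 159k ≤ 562, so k ≤ 3.
k = 3 is achieved by 3 values at 159 and 14 at 0, total 477; add 85 to one value (staying below 159) to reach 562.

3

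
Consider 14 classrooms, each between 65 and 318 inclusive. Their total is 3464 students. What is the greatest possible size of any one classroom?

318

To make one classroom as large as possible, make the other 13 as small as possible.
The other 13 contribute at least 13 × 65 = 845, leaving at most 3464 − 845 = 2619.
But each classroom is capped at 318, so the maximum is 318.
Achievable: one at 318 and the other 13 totalling 3146, which fits since 13 × 65 ≤ 3146 ≤ 13 × 318.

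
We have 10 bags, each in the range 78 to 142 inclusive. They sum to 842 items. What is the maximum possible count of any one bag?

140

To make one bag as large as possible, make the other 9 as small as possible.
The other 9 contribute at least 9 × 78 = 702, leaving at most 842 − 702 = 140.
Since 140 ≤ 142, this is achievable: one at 140 and 9 at 78.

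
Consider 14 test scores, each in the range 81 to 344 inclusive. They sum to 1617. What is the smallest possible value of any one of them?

Minimizing one value means maximizing the remaining 13.
The other 13 can take up 13 × 344 = 4472 ≥ 1617 − 81, so one score can sit at its floor of 81.
Achievable: one at 81 and the other 13 totalling 1536, which fits since 13 × 81 ≤ 1536 ≤ 13 × 344.

81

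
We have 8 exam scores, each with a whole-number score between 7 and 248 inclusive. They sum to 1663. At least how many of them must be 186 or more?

3

Each value short of 186 is at most 185, costing at least 248 − 185 = 63 against the maximum total of 1984.
We can afford to lose at most 1984 − 1663 = 321, so at most ⌊321/63⌋ = 5 fall short, and at least 3 are ≥ 186.
Exactly 3 works: 3 values at 248 and 5 at 185 total 1669; lower one of the high values by 6 (still ≥ 186) to hit 1663.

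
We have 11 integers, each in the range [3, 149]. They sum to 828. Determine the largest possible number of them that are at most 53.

8

Each value at 53 or below falls at least 149 − 53 = 96 short of the ceiling 149.
The ceiling total is 11 × 149 = 1639, and we need 828, so at most ⌊(1639 − 828)/96⌋ = 8 can be that low.
k = 8 is achieved by 8 values at 53 and 3 at 149, total 871; lower one of the 149's by 43 (still > 53) to reach 828.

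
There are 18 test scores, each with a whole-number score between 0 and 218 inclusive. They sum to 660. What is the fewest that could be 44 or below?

4

Each value above 44 is at least 45, contributing at least 45 − 0 = 45 above the floor 0.
The sum exceeds the floor total 0 by 660, so at most ⌊660/45⌋ = 14 exceed 44, and at least 4 are ≤ 44.
Exactly 4 works: 4 values at 0 and 14 at 45 total 630; raise one of the low values by 30 (still ≤ 44) to hit 660.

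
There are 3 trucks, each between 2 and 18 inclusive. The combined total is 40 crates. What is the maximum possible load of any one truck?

To make one truck as large as possible, make the other 2 as small as possible.
The other 2 contribute at least 2 × 2 = 4, leaving at most 40 − 4 = 36.
But each truck is capped at 18, so the maximum is 18.
Achievable: one at 18 and the other 2 totalling 22, which fits since 2 × 2 ≤ 22 ≤ 2 × 18.

18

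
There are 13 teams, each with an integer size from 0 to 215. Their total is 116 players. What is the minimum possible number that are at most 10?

3

Each value above 10 is at least 11, contributing at least 11 − 0 = 11 above the floor 0.
The sum exceeds the floor total 0 by 116, so at most ⌊116/11⌋ = 10 exceed 10, and at least 3 are ≤ 10.
Exactly 3 works: 3 values at 0 and 10 at 11 total 110; raise one of the low values by 6 (still ≤ 10) to hit 116.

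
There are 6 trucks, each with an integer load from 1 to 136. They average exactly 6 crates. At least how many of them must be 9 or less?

The total is 6 × 6 = 36.
Let j be the number exceeding 9. Then the total is ≥ 10·j + 1·(6 − j) = 6 + 9j.
So 9j ≤ 30 and j ≤ 3; hence at least 6 − 3 = 3 are ≤ 9.
Exactly 3 works: 3 values at 1 and 3 at 10 total 33; raise one of the low values by 3 (still ≤ 9) to hit 36.

3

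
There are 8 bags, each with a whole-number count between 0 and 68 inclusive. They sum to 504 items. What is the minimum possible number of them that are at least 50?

6

Suppose at most 8 − j of them reach 50; then j values are ≤ 49 and the rest ≤ 68.
The total is then ≤ 49·j + 68·(8 − j) = 544 − 19j. For this to be ≥ 504 we need j ≤ 2, so at least 8 − 2 = 6 must reach 50.
Exactly 6 works: 6 values at 68 and 2 at 49 total 506; lower one of the high values by 2 (still ≥ 50) to hit 504.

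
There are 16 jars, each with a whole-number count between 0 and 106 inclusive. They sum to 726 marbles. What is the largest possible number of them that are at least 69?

10

With k values at 69 or above and the rest at least 0, the sum is at least 0 + 69k.
Since the sum is 726, we need 69k ≤ 726, i.e. k ≤ 10.
k = 10 is achieved by 10 values at 69 and 6 at 0, total 690; add 36 to one value (staying below 69) to reach 726.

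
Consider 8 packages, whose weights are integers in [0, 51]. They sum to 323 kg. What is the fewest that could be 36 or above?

3

Suppose at most 8 − j of them reach 36; then j values are ≤ 35 and the rest ≤ 51.
The total is then ≤ 35·j + 51·(8 − j) = 408 − 16j. For this to be ≥ 323 we need j ≤ 5, so at least 8 − 5 = 3 must reach 36.
Exactly 3 works: 3 values at 51 and 5 at 35 total 328; lower one of the high values by 5 (still ≥ 36) to hit 323.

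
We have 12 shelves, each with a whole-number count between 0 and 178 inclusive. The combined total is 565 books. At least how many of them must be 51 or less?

Each value above 51 is at least 52, contributing at least 52 − 0 = 52 above the floor 0.
The sum exceeds the floor total 0 by 565, so at most ⌊565/52⌋ = 10 exceed 51, and at least 2 are ≤ 51.
Exactly 2 works: 2 values at 0 and 10 at 52 total 520; raise one of the low values by 45 (still ≤ 51) to hit 565.

2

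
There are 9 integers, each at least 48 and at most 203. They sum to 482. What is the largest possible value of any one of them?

98

To make one integer as large as possible, make the other 8 as small as possible.
The other 8 contribute at least 8 × 48 = 384, leaving at most 482 − 384 = 98.
Since 98 ≤ 203, this is achievable: one at 98 and 8 at 48.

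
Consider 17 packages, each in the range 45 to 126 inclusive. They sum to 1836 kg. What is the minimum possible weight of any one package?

To make one package as small as possible, make the other 16 as large as possible.
The other 16 can take up 16 × 126 = 2016 ≥ 1836 − 45, so one package can sit at its floor of 45.
Achievable: one at 45 and the other 16 totalling 1791, which fits since 16 × 45 ≤ 1791 ≤ 16 × 126.

45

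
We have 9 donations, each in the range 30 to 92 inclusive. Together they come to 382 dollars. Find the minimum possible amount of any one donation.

Minimizing one value means maximizing the remaining 8.
The other 8 can take up 8 × 92 = 736 ≥ 382 − 30, so one donation can sit at its floor of 30.
Achievable: one at 30 and the other 8 totalling 352, which fits since 8 × 30 ≤ 352 ≤ 8 × 92.

30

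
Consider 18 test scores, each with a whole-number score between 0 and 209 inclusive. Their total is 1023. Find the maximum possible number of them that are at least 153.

6

With k values at 153 or above and the rest at least 0, the sum is at least 0 + 153k.
Since the sum is 1023, we need 153k ≤ 1023, i.e. k ≤ 6.
k = 6 is achieved by 6 values at 153 and 12 at 0, total 918; add 105 to one value (staying below 153) to reach 1023.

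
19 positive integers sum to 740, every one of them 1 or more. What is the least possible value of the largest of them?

39

Some value must be at least ⌈740/19⌉ = 39, since 19 × 38 = 722 < 740.
Achievable: 18 of them at 39 and 1 at 38 total 740.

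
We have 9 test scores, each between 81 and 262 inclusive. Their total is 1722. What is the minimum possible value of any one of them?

Minimizing one value means maximizing the remaining 8.
The other 8 can take up 8 × 262 = 2096 ≥ 1722 − 81, so one score can sit at its floor of 81.
Achievable: one at 81 and the other 8 totalling 1641, which fits since 8 × 81 ≤ 1641 ≤ 8 × 262.

81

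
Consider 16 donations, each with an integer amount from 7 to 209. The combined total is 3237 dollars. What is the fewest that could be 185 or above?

Each value short of 185 is at most 184, costing at least 209 − 184 = 25 against the maximum total of 3344.
We can afford to lose at most 3344 − 3237 = 107, so at most ⌊107/25⌋ = 4 fall short, and at least 12 are ≥ 185.
Exactly 12 works: 12 values at 209 and 4 at 184 total 3244; lower one of the high values by 7 (still ≥ 185) to hit 3237.

12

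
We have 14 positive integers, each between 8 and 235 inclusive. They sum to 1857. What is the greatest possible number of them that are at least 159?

11

Suppose k of them are at least 159. Those contribute at least 159 each and the other 14 − k at least 8 each.
So the total is at least 159k + 8(14 − k) = 112 + 151k. This must be ≤ 1857, giving k ≤ 11.
k = 11 is achieved by 11 values at 159 and 3 at 8, total 1773; add 84 to one value (staying below 159) to reach 1857.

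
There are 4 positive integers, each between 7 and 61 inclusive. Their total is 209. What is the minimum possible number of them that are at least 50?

2

If only k of them are at least 50, the other 4 − k are at most 49, so the total is at most k·61 + (4 − k)·49.
This must reach 209, so k·61 + (4 − k)·49 ≥ 209, giving k ≥ 2.
Exactly 2 works: 2 values at 61 and 2 at 49 total 220; lower one of the high values by 11 (still ≥ 50) to hit 209.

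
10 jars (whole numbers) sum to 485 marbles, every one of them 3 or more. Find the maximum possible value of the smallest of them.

If every one of the 10 were at least 49, the total would be at least 10 × 49 = 490 > 485.
Equality holds with 5 values of 48 and 5 values of 49.

48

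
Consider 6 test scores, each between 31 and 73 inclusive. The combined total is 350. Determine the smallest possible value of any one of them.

Minimizing one value means maximizing the remaining 5.
The other 5 can take up 5 × 73 = 365 ≥ 350 − 31, so one score can sit at its floor of 31.
Achievable: one at 31 and the other 5 totalling 319, which fits since 5 × 31 ≤ 319 ≤ 5 × 73.

31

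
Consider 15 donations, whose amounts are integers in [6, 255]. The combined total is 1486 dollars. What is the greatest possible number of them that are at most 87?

13

Suppose k of them are at most 87. Those contribute at most 87 each and the rest at most 255 each.
So the total is at most 87k + 255(15 − k) = 3825 − 168k. This must still be ≥ 1486, so k ≤ 13.
k = 13 is achieved by 13 values at 87 and 2 at 255, total 1641; lower one of the 255's by 155 (still > 87) to reach 1486.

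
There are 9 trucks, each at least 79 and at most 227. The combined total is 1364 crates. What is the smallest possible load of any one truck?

Minimizing one value means maximizing the remaining 8.
The other 8 can take up 8 × 227 = 1816 ≥ 1364 − 79, so one truck can sit at its floor of 79.
Achievable: one at 79 and the other 8 totalling 1285, which fits since 8 × 79 ≤ 1285 ≤ 8 × 227.

79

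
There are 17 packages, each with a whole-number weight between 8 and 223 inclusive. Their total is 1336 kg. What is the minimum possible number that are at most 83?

2

If only k of them are at most 83, the other 17 − k are at least 84, so the total is at least (17 − k)·84 + k·8.
This is ≤ 1336, so (17 − k)·84 + 8k ≤ 1336, which gives k ≥ 2.
Exactly 2 works: 2 values at 8 and 15 at 84 total 1276; raise one of the low values by 60 (still ≤ 83) to hit 1336.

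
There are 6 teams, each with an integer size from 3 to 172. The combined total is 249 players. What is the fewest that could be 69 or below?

3

If only k of them are at most 69, the other 6 − k are at least 70, so the total is at least (6 − k)·70 + k·3.
This is ≤ 249, so (6 − k)·70 + 3k ≤ 249, which gives k ≥ 3.
Exactly 3 works: 3 values at 3 and 3 at 70 total 219; raise one of the low values by 30 (still ≤ 69) to hit 249.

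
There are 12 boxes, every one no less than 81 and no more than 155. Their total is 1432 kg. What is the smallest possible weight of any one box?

To make one box as small as possible, make the other 11 as large as possible.
The other 11 can take up 11 × 155 = 1705 ≥ 1432 − 81, so one box can sit at its floor of 81.
Achievable: one at 81 and the other 11 totalling 1351, which fits since 11 × 81 ≤ 1351 ≤ 11 × 155.

81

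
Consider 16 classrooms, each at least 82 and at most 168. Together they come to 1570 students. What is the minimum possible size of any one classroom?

82

To make one classroom as small as possible, make the other 15 as large as possible.
The other 15 can take up 15 × 168 = 2520 ≥ 1570 − 82, so one classroom can sit at its floor of 82.
Achievable: one at 82 and the other 15 totalling 1488, which fits since 15 × 82 ≤ 1488 ≤ 15 × 168.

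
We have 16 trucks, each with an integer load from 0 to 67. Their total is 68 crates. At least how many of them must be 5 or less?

5

Each value above 5 is at least 6, contributing at least 6 − 0 = 6 above the floor 0.
The sum exceeds the floor total 0 by 68, so at most ⌊68/6⌋ = 11 exceed 5, and at least 5 are ≤ 5.
Exactly 5 works: 5 values at 0 and 11 at 6 total 66; raise one of the low values by 2 (still ≤ 5) to hit 68.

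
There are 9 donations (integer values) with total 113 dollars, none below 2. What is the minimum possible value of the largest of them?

If every one of the 9 were at most 12, the total would be at most 9 × 12 = 108 < 113.
Taking 4 copies of 12 and 5 copies of 13 gives exactly 113, so 13 is attained.

13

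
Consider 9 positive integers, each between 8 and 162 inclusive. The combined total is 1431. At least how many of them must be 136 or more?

If only k of them are at least 136, the other 9 − k are at most 135, so the total is at most k·162 + (9 − k)·135.
This must reach 1431, so k·162 + (9 − k)·135 ≥ 1431, giving k ≥ 8.
Exactly 8 works: 8 values at 162 and 1 at 135 total 1431.

8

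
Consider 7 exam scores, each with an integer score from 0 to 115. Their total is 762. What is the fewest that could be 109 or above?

Suppose at most 7 − j of them reach 109; then j values are ≤ 108 and the rest ≤ 115.
The total is then ≤ 108·j + 115·(7 − j) = 805 − 7j. For this to be ≥ 762 we need j ≤ 6, so at least 7 − 6 = 1 must reach 109.
Exactly 1 works: 1 value at 115 and 6 at 108 total 763; lower one of the high values by 1 (still ≥ 109) to hit 762.

1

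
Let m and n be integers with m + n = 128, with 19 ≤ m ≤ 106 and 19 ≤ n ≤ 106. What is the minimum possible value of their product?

mn = m(128 − m) is concave in m, so over [22, 106] it is minimized at an endpoint.
The extreme feasible split is m = 22, n = 106, giving mn = 2332.

2332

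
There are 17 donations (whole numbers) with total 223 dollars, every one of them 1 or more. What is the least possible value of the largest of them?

14

Some value must be at least ⌈223/17⌉ = 14, since 17 × 13 = 221 < 223.
Equality holds with 2 values of 14 and 15 values of 13.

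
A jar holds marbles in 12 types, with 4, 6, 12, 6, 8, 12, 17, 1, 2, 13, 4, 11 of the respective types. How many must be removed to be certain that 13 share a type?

91

In the worst case you take as many as possible of each type without reaching 13: 4 + 6 + 12 + 6 + 8 + 12 + 12 + 1 + 2 + 12 + 4 + 11 = 90.
The next one must give 13 of some type, so 90 + 1 = 91.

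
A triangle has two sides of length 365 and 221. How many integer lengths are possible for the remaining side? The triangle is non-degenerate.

441

The triangle inequality gives |365 − 221| < c < 365 + 221, i.e. 144 < c < 586.
So c can be any integer from 145 to 585: 441 values.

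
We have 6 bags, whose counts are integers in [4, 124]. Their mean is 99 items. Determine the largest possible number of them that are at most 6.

1

The total is 6 × 99 = 594.
Suppose k of them are at most 6. Those contribute at most 6 each and the rest at most 124 each.
So the total is at most 6k + 124(6 − k) = 744 − 118k. This must still be ≥ 594, so k ≤ 1.
k = 1 is achieved by 1 value at 6 and 5 at 124, total 626; lower one of the 124's by 32 (still > 6) to reach 594.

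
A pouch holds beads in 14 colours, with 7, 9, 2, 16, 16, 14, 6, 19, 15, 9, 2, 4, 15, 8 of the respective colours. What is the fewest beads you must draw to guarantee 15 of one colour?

In the worst case you take as many as possible of each colour without reaching 15: 7 + 9 + 2 + 14 + 14 + 14 + 6 + 14 + 14 + 9 + 2 + 4 + 14 + 8 = 131.
The next one must give 15 of some colour, so 131 + 1 = 132.

132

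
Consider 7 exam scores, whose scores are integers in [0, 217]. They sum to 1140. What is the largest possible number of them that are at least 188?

With k values at 188 or above and the rest at least 0, the sum is at least 0 + 188k.
Since the sum is 1140, we need 188k ≤ 1140, i.e. k ≤ 6.
k = 6 is achieved by 6 values at 188 and 1 at 0, total 1128; add 12 to one value (staying below 188) to reach 1140.

6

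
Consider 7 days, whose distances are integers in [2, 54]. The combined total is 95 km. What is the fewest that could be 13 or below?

1

If only k of them are at most 13, the other 7 − k are at least 14, so the total is at least (7 − k)·14 + k·2.
This is ≤ 95, so (7 − k)·14 + 2k ≤ 95, which gives k ≥ 1.
Exactly 1 works: 1 value at 2 and 6 at 14 total 86; raise one of the low values by 9 (still ≤ 13) to hit 95.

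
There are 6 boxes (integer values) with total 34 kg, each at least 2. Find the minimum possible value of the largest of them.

The average is 34/6 > 5, so not all 6 can be 5 or less; the largest is ≥ 6.
Taking 2 copies of 5 and 4 copies of 6 gives exactly 34, so 6 is attained.

6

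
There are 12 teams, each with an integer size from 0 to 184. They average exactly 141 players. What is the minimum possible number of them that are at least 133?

The total is 12 × 141 = 1692.
Suppose at most 12 − j of them reach 133; then j values are ≤ 132 and the rest ≤ 184.
The total is then ≤ 132·j + 184·(12 − j) = 2208 − 52j. For this to be ≥ 1692 we need j ≤ 9, so at least 12 − 9 = 3 must reach 133.
Exactly 3 works: 3 values at 184 and 9 at 132 total 1740; lower one of the high values by 48 (still ≥ 133) to hit 1692.

3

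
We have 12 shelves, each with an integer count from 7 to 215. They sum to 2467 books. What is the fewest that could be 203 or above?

Each value short of 203 is at most 202, costing at least 215 − 202 = 13 against the maximum total of 2580.
We can afford to lose at most 2580 − 2467 = 113, so at most ⌊113/13⌋ = 8 fall short, and at least 4 are ≥ 203.
Exactly 4 works: 4 values at 215 and 8 at 202 total 2476; lower one of the high values by 9 (still ≥ 203) to hit 2467.

4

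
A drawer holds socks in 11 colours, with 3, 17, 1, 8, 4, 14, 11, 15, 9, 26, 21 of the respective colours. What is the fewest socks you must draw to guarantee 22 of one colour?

125

In the worst case you take as many as possible of each colour without reaching 22: 3 + 17 + 1 + 8 + 4 + 14 + 11 + 15 + 9 + 21 + 21 = 124.
The next one must give 22 of some colour, so 124 + 1 = 125.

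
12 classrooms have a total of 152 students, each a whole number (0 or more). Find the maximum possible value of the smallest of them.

12

The average is 152/12 < 13, so some value is ≤ 12.
Taking 4 copies of 12 and 8 copies of 13 gives exactly 152, so 12 is attained.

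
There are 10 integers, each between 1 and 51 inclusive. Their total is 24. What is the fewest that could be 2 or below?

Each value above 2 is at least 3, contributing at least 3 − 1 = 2 above the floor 1.
The sum exceeds the floor total 10 by 14, so at most ⌊14/2⌋ = 7 exceed 2, and at least 3 are ≤ 2.
Exactly 3 works: 3 values at 1 and 7 at 3 total 24.

3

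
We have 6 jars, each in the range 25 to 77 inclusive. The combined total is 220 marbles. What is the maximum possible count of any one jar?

77

To make one jar as large as possible, make the other 5 as small as possible.
The other 5 contribute at least 5 × 25 = 125, leaving at most 220 − 125 = 95.
But each jar is capped at 77, so the maximum is 77.
Achievable: one at 77 and the other 5 totalling 143, which fits since 5 × 25 ≤ 143 ≤ 5 × 77.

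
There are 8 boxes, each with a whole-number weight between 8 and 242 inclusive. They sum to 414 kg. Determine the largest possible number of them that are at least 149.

Suppose k of them are at least 149. Those contribute at least 149 each and the other 8 − k at least 8 each.
So the total is at least 149k + 8(8 − k) = 64 + 141k. This must be ≤ 414, giving k ≤ 2.
k = 2 is achieved by 2 values at 149 and 6 at 8, total 346; add 68 to one value (staying below 149) to reach 414.

2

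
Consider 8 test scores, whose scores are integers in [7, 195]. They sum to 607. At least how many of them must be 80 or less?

Each value above 80 is at least 81, contributing at least 81 − 7 = 74 above the floor 7.
The sum exceeds the floor total 56 by 551, so at most ⌊551/74⌋ = 7 exceed 80, and at least 1 are ≤ 80.
Exactly 1 works: 1 value at 7 and 7 at 81 total 574; raise one of the low values by 33 (still ≤ 80) to hit 607.

1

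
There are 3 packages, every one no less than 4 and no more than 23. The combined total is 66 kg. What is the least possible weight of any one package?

20

Minimizing one value means maximizing the remaining 2.
The other 2 contribute at most 2 × 23 = 46, leaving at least 66 − 46 = 20.
Since 20 ≥ 4, this is achievable: one at 20 and 2 at 23.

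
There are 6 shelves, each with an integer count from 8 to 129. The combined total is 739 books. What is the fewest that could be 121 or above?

3

Suppose at most 6 − j of them reach 121; then j values are ≤ 120 and the rest ≤ 129.
The total is then ≤ 120·j + 129·(6 − j) = 774 − 9j. For this to be ≥ 739 we need j ≤ 3, so at least 6 − 3 = 3 must reach 121.
Exactly 3 works: 3 values at 129 and 3 at 120 total 747; lower one of the high values by 8 (still ≥ 121) to hit 739.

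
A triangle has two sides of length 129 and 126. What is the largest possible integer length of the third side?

254

The third side must be less than 129 + 126 = 255.
The largest integer below 255 is 254.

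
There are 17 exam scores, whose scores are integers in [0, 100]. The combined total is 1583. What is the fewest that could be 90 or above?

7

If only k of them are at least 90, the other 17 − k are at most 89, so the total is at most k·100 + (17 − k)·89.
This must reach 1583, so k·100 + (17 − k)·89 ≥ 1583, giving k ≥ 7.
Exactly 7 works: 7 values at 100 and 10 at 89 total 1590; lower one of the high values by 7 (still ≥ 90) to hit 1583.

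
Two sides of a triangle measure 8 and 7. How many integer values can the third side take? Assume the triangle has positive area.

13

The triangle inequality gives |8 − 7| < c < 8 + 7, i.e. 1 < c < 15.
So c can be any integer from 2 to 14: 13 values.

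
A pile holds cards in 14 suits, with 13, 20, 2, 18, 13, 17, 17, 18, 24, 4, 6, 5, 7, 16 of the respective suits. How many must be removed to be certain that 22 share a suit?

In the worst case you take as many as possible of each suit without reaching 22: 13 + 20 + 2 + 18 + 13 + 17 + 17 + 18 + 21 + 4 + 6 + 5 + 7 + 16 = 177.
The next one must give 22 of some suit, so 177 + 1 = 178.

178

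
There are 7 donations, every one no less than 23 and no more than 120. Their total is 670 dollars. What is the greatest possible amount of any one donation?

To make one donation as large as possible, make the other 6 as small as possible.
The other 6 contribute at least 6 × 23 = 138, leaving at most 670 − 138 = 532.
But each donation is capped at 120, so the maximum is 120.
Achievable: one at 120 and the other 6 totalling 550, which fits since 6 × 23 ≤ 550 ≤ 6 × 120.

120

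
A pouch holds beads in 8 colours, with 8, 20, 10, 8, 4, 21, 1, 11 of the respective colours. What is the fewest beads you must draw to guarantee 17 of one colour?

In the worst case you take as many as possible of each colour without reaching 17: 8 + 16 + 10 + 8 + 4 + 16 + 1 + 11 = 74.
The next one must give 17 of some colour, so 74 + 1 = 75.

75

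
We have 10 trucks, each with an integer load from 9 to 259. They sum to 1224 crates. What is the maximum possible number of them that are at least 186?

6

With k values at 186 or above and the rest at least 9, the sum is at least 90 + 177k.
Since the sum is 1224, we need 177k ≤ 1134, i.e. k ≤ 6.
k = 6 is achieved by 6 values at 186 and 4 at 9, total 1152; add 72 to one value (staying below 186) to reach 1224.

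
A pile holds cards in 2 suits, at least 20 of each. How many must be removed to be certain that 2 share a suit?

You could draw 1 of every suit without reaching 2 of any — 2 in all.
One more forces 2 of some suit, so 2 + 1 = 3.

3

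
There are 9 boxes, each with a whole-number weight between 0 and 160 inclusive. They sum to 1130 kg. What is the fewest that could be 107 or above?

If only k of them are at least 107, the other 9 − k are at most 106, so the total is at most k·160 + (9 − k)·106.
This must reach 1130, so k·160 + (9 − k)·106 ≥ 1130, giving k ≥ 4.
Exactly 4 works: 4 values at 160 and 5 at 106 total 1170; lower one of the high values by 40 (still ≥ 107) to hit 1130.

4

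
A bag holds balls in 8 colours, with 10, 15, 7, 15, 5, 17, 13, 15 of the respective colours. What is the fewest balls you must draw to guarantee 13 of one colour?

83

In the worst case you take as many as possible of each colour without reaching 13: 10 + 12 + 7 + 12 + 5 + 12 + 12 + 12 = 82.
The next one must give 13 of some colour, so 82 + 1 = 83.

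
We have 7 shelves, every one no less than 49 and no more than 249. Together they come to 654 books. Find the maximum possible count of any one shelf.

249

Maximizing one value means minimizing the remaining 6.
The other 6 contribute at least 6 × 49 = 294, leaving at most 654 − 294 = 360.
But each shelf is capped at 249, so the maximum is 249.
Achievable: one at 249 and the other 6 totalling 405, which fits since 6 × 49 ≤ 405 ≤ 6 × 249.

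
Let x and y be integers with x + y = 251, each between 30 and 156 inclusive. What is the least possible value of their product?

14820

For a fixed sum, xy is smallest when x and y are as far apart as possible.
At the endpoint x = 95, y = 251 − 95 = 156, so xy = 95 × 156 = 14820.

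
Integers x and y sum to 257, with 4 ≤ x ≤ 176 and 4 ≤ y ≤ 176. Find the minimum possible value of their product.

Since x + y is fixed, pushing one of them to its bound minimizes the product.
At the endpoint x = 81, y = 257 − 81 = 176, so xy = 81 × 176 = 14256.

14256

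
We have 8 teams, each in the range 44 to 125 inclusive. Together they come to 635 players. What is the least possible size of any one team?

44

Minimizing one value means maximizing the remaining 7.
The other 7 can take up 7 × 125 = 875 ≥ 635 − 44, so one team can sit at its floor of 44.
Achievable: one at 44 and the other 7 totalling 591, which fits since 7 × 44 ≤ 591 ≤ 7 × 125.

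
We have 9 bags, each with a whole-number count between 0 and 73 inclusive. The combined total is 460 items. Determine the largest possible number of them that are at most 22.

3

Suppose k of them are at most 22. Those contribute at most 22 each and the rest at most 73 each.
So the total is at most 22k + 73(9 − k) = 657 − 51k. This must still be ≥ 460, so k ≤ 3.
k = 3 is achieved by 3 values at 22 and 6 at 73, total 504; lower one of the 73's by 44 (still > 22) to reach 460.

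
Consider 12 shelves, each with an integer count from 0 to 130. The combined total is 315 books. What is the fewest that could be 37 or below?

4

Each value above 37 is at least 38, contributing at least 38 − 0 = 38 above the floor 0.
The sum exceeds the floor total 0 by 315, so at most ⌊315/38⌋ = 8 exceed 37, and at least 4 are ≤ 37.
Exactly 4 works: 4 values at 0 and 8 at 38 total 304; raise one of the low values by 11 (still ≤ 37) to hit 315.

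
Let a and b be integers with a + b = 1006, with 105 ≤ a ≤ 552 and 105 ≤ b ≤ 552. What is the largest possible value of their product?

With a + b fixed, ab peaks when the two are closest together.
Taking a = 503 and b = 503 (both in [105, 552]) gives ab = 253009.

253009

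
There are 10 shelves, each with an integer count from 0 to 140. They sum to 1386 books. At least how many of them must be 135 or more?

Each value short of 135 is at most 134, costing at least 140 − 134 = 6 against the maximum total of 1400.
We can afford to lose at most 1400 − 1386 = 14, so at most ⌊14/6⌋ = 2 fall short, and at least 8 are ≥ 135.
Exactly 8 works: 8 values at 140 and 2 at 134 total 1388; lower one of the high values by 2 (still ≥ 135) to hit 1386.

8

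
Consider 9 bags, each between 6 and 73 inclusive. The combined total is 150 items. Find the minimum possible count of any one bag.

Minimizing one value means maximizing the remaining 8.
The other 8 can take up 8 × 73 = 584 ≥ 150 − 6, so one bag can sit at its floor of 6.
Achievable: one at 6 and the other 8 totalling 144, which fits since 8 × 6 ≤ 144 ≤ 8 × 73.

6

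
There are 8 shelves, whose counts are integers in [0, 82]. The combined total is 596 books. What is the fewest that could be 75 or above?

Suppose at most 8 − j of them reach 75; then j values are ≤ 74 and the rest ≤ 82.
The total is then ≤ 74·j + 82·(8 − j) = 656 − 8j. For this to be ≥ 596 we need j ≤ 7, so at least 8 − 7 = 1 must reach 75.
Exactly 1 works: 1 value at 82 and 7 at 74 total 600; lower one of the high values by 4 (still ≥ 75) to hit 596.

1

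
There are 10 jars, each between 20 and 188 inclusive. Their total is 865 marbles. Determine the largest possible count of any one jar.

To make one jar as large as possible, make the other 9 as small as possible.
The other 9 contribute at least 9 × 20 = 180, leaving at most 865 − 180 = 685.
But each jar is capped at 188, so the maximum is 188.
Achievable: one at 188 and the other 9 totalling 677, which fits since 9 × 20 ≤ 677 ≤ 9 × 188.

188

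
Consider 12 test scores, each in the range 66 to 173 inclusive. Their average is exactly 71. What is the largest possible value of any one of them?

To make one score as large as possible, make the other 11 as small as possible.
The total is 12 × 71 = 852.
The other 11 contribute at least 11 × 66 = 726, leaving at most 852 − 726 = 126.
Since 126 ≤ 173, this is achievable: one at 126 and 11 at 66.

126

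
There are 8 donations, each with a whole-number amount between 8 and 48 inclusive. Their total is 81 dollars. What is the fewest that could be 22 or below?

7

Each value above 22 is at least 23, contributing at least 23 − 8 = 15 above the floor 8.
The sum exceeds the floor total 64 by 17, so at most ⌊17/15⌋ = 1 exceed 22, and at least 7 are ≤ 22.
Exactly 7 works: 7 values at 8 and 1 at 23 total 79; raise one of the low values by 2 (still ≤ 22) to hit 81.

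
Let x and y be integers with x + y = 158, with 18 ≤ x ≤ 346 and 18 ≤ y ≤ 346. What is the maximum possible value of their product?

For a fixed sum, the product xy is largest when x and y are as close as possible.
Taking x = 79 and y = 79 (both in [18, 346]) gives xy = 6241.

6241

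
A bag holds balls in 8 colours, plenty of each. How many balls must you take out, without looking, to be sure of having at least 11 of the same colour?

81

In the worst case you draw 10 of each of the 8 colours: 8 × 10 = 80.
One more forces 11 of some colour, so 80 + 1 = 81.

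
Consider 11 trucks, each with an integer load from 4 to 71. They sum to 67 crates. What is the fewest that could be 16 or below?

If only k of them are at most 16, the other 11 − k are at least 17, so the total is at least (11 − k)·17 + k·4.
This is ≤ 67, so (11 − k)·17 + 4k ≤ 67, which gives k ≥ 10.
Exactly 10 works: 10 values at 4 and 1 at 17 total 57; raise one of the low values by 10 (still ≤ 16) to hit 67.

10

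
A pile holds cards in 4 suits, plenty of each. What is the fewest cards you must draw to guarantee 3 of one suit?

In the worst case you draw 2 of each of the 4 suits: 4 × 2 = 8.
One more forces 3 of some suit, so 8 + 1 = 9.

9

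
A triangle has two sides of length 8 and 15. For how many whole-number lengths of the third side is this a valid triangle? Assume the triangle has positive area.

15

The triangle inequality gives |8 − 15| < c < 8 + 15, i.e. 7 < c < 23.
So c can be any integer from 8 to 22: 15 values.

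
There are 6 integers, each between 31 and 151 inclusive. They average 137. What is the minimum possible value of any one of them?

Minimizing one value means maximizing the remaining 5.
The total is 6 × 137 = 822.
The other 5 contribute at most 5 × 151 = 755, leaving at least 822 − 755 = 67.
Since 67 ≥ 31, this is achievable: one at 67 and 5 at 151.

67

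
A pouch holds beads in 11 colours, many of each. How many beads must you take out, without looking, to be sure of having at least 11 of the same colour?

In the worst case you draw 10 of each of the 11 colours: 11 × 10 = 110.
One more forces 11 of some colour, so 110 + 1 = 111.

111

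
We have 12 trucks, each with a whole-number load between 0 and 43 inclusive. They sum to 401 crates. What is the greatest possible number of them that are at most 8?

Each value at 8 or below falls at least 43 − 8 = 35 short of the ceiling 43.
The ceiling total is 12 × 43 = 516, and we need 401, so at most ⌊(516 − 401)/35⌋ = 3 can be that low.
k = 3 is achieved by 3 values at 8 and 9 at 43, total 411; lower one of the 43's by 10 (still > 8) to reach 401.

3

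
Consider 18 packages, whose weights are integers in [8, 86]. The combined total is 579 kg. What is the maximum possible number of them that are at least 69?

7

Suppose k of them are at least 69. Those contribute at least 69 each and the other 18 − k at least 8 each.
So the total is at least 69k + 8(18 − k) = 144 + 61k. This must be ≤ 579, giving k ≤ 7.
k = 7 is achieved by 7 values at 69 and 11 at 8, total 571; add 8 to one value (staying below 69) to reach 579.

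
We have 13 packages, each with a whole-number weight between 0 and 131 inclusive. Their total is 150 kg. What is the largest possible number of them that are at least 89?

With k values at 89 or above and the rest at least 0, the sum is at least 0 + 89k.
Since the sum is 150, we need 89k ≤ 150, i.e. k ≤ 1.
k = 1 is achieved by 1 value at 89 and 12 at 0, total 89; add 61 to one value (staying below 89) to reach 150.

1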